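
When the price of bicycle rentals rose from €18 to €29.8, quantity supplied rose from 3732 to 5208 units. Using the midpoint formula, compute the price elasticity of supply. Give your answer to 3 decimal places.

0.669

ΔQ = 5208 − 3732 = 1476; ΔP = 29.8 − 18 = 11.8.
Midpoints: P̄ = 23.90, Q̄ = 4470.0.
ε_s = (ΔQ/ΔP)(P̄/Q̄) = (1476/11.8)(23.90/4470.0).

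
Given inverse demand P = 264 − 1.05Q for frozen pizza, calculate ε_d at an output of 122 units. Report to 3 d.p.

At Q = 122, P = 264 − 1.05(122) = 135.90.
dP/dQ = −1.05, so dQ/dP = 1/(−1.05) = -0.952.
ε = (dQ/dP)(P/Q) = (-0.952)(135.90/122).

-1.061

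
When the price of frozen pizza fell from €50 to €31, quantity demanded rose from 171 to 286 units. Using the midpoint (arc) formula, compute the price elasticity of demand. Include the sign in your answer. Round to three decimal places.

-1.073

ΔQ = 286 − 171 = 115; ΔP = 31 − 50 = -19.
Midpoints: P̄ = 40.50, Q̄ = 228.5.
ε = (ΔQ/ΔP)(P̄/Q̄) = (115/-19)(40.50/228.5).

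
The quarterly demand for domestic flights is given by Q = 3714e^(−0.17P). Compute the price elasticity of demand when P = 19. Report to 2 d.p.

At P = 19, Q = 146.917.
dQ/dP = −0.17·3714e^(−0.17P) = −0.17Q = -24.976.
ε = (dQ/dP)(P/Q) = (-24.976)(19/146.917).

-3.23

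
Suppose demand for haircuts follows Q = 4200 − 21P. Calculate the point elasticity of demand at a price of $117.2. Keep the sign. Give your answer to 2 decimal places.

-1.42

At P = 117.2, Q = 1738.800.
dQ/dP = −21.
ε = (dQ/dP)(P/Q) = (-21)(117.2/1738.800).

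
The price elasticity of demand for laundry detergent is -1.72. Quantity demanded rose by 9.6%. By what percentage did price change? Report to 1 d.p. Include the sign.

-5.6%

%ΔP ≈ %ΔQ / ε = (9.6%)/(-1.72) = -5.58%.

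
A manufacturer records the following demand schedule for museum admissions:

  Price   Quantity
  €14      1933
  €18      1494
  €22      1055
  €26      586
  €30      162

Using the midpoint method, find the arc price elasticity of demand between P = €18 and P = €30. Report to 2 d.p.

-3.22

At P = 18, Q = 1494; at P = 30, Q = 162.
ΔQ = -1332, ΔP = 12. Midpoints: P̄ = 24.00, Q̄ = 828.0.
ε = (ΔQ/ΔP)(P̄/Q̄) = (-1332/12)(24.00/828.0).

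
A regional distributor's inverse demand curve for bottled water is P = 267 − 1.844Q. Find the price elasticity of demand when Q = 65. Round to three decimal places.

At Q = 65, P = 267 − 1.844(65) = 147.14.
dP/dQ = −1.844, so dQ/dP = 1/(−1.844) = -0.542.
ε = (dQ/dP)(P/Q) = (-0.542)(147.14/65).

-1.228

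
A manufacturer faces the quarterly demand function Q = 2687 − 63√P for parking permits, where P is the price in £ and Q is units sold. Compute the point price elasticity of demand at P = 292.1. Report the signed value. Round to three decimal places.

-0.334

At P = 292.1, Q = 1610.271.
dQ/dP = −63/(2√P) = -1.843.
ε = (dQ/dP)(P/Q) = (-1.843)(292.1/1610.271).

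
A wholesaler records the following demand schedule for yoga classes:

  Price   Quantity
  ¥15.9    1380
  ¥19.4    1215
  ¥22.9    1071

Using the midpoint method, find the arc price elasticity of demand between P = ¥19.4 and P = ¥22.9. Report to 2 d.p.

-0.76

At P = 19.4, Q = 1215; at P = 22.9, Q = 1071.
ΔQ = -144, ΔP = 3.5. Midpoints: P̄ = 21.15, Q̄ = 1143.0.
ε = (ΔQ/ΔP)(P̄/Q̄) = (-144/3.5)(21.15/1143.0).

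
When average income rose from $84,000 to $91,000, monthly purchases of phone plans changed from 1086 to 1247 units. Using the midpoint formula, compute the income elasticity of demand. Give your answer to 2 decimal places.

ΔQ = 161, ΔI = 7000. Midpoints: Ī = 87,500, Q̄ = 1166.5.
ε_I = (ΔQ/ΔI)(Ī/Q̄) = (161/7000)(87500/1166.5).

1.73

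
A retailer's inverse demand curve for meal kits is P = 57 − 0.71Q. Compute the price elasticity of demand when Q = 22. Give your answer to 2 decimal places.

-2.65

At Q = 22, P = 57 − 0.71(22) = 41.38.
dP/dQ = −0.71, so dQ/dP = 1/(−0.71) = -1.408.
ε = (dQ/dP)(P/Q) = (-1.408)(41.38/22).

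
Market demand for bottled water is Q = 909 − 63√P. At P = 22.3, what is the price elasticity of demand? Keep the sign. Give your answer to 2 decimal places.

At P = 22.3, Q = 611.496.
dQ/dP = −63/(2√P) = -6.670.
ε = (dQ/dP)(P/Q) = (-6.670)(22.3/611.496).
|ε| < 1, so demand is inelastic at this price.

-0.24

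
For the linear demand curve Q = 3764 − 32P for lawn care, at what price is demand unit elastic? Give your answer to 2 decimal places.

For linear demand Q = a − bP, ε = −bP/(a − bP). |ε| = 1 when bP = a − bP, i.e. P = a/(2b).
P = 3764/(2·32) = 3764/64 = 58.8125.

58.81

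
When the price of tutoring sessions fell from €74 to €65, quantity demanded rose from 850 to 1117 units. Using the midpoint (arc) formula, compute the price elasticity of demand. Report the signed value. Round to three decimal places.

ΔQ = 1117 − 850 = 267; ΔP = 65 − 74 = -9.
Midpoints: P̄ = 69.50, Q̄ = 983.5.
ε = (ΔQ/ΔP)(P̄/Q̄) = (267/-9)(69.50/983.5).

-2.096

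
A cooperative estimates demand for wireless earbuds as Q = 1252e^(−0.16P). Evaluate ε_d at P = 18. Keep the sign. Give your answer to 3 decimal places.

At P = 18, Q = 70.281.
dQ/dP = −0.16·1252e^(−0.16P) = −0.16Q = -11.245.
ε = (dQ/dP)(P/Q) = (-11.245)(18/70.281).

-2.880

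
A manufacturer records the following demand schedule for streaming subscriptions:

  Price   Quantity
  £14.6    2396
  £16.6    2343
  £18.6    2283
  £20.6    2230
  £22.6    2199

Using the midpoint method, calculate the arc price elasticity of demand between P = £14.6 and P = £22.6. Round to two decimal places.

At P = 14.6, Q = 2396; at P = 22.6, Q = 2199.
ΔQ = -197, ΔP = 8.0. Midpoints: P̄ = 18.60, Q̄ = 2297.5.
ε = (ΔQ/ΔP)(P̄/Q̄) = (-197/8.0)(18.60/2297.5).

-0.20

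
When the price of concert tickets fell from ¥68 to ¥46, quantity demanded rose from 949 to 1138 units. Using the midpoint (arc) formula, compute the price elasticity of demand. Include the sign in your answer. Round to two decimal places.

ΔQ = 1138 − 949 = 189; ΔP = 46 − 68 = -22.
Midpoints: P̄ = 57.00, Q̄ = 1043.5.
ε = (ΔQ/ΔP)(P̄/Q̄) = (189/-22)(57.00/1043.5).

-0.47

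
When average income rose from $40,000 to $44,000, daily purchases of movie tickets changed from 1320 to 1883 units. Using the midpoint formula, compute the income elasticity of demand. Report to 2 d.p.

ΔQ = 563, ΔI = 4000. Midpoints: Ī = 42,000, Q̄ = 1601.5.
ε_I = (ΔQ/ΔI)(Ī/Q̄) = (563/4000)(42000/1601.5).

3.69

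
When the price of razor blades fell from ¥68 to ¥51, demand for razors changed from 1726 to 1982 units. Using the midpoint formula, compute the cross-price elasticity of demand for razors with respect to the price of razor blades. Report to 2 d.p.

ΔQ_x = 1982 − 1726 = 256; ΔP_y = 51 − 68 = -17.
Midpoints: P̄_y = 59.50, Q̄_x = 1854.0.
ε_xy = (ΔQ_x/ΔP_y)(P̄_y/Q̄_x) = (256/-17)(59.50/1854.0).

-0.48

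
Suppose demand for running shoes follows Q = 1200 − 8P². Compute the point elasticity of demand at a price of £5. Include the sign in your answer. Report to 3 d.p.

-0.400

At P = 5, Q = 1000.
dQ/dP = −16P = -80.
ε = (dQ/dP)(P/Q) = (-80)(5/1000).
|ε| < 1, so demand is inelastic at this price.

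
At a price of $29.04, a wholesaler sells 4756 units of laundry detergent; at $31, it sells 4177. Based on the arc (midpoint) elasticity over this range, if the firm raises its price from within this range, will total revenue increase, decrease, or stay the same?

Arc ε = (-579/1.96)(30.02/4466.5) ≈ -1.985.
|ε| = 1.99 > 1, so demand is elastic. A price rise therefore reduces total revenue.

decrease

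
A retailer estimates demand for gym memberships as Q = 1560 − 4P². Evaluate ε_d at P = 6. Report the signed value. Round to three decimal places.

-0.203

At P = 6, Q = 1416.
dQ/dP = −8P = -48.
ε = (dQ/dP)(P/Q) = (-48)(6/1416).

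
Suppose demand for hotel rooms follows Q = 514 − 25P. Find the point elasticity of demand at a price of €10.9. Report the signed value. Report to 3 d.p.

At P = 10.9, Q = 241.500.
dQ/dP = −25.
ε = (dQ/dP)(P/Q) = (-25)(10.9/241.500).

-1.128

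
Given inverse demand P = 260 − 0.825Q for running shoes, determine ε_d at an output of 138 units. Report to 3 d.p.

-1.284

At Q = 138, P = 260 − 0.825(138) = 146.15.
dP/dQ = −0.825, so dQ/dP = 1/(−0.825) = -1.212.
ε = (dQ/dP)(P/Q) = (-1.212)(146.15/138).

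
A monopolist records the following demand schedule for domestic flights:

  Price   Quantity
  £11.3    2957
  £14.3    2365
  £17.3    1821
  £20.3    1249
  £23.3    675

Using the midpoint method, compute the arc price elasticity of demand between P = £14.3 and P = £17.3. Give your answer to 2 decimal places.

At P = 14.3, Q = 2365; at P = 17.3, Q = 1821.
ΔQ = -544, ΔP = 3.0. Midpoints: P̄ = 15.80, Q̄ = 2093.0.
ε = (ΔQ/ΔP)(P̄/Q̄) = (-544/3.0)(15.80/2093.0).

-1.37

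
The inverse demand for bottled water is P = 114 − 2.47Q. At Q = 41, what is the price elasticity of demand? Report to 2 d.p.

-0.13

At Q = 41, P = 114 − 2.47(41) = 12.73.
dP/dQ = −2.47, so dQ/dP = 1/(−2.47) = -0.405.
ε = (dQ/dP)(P/Q) = (-0.405)(12.73/41).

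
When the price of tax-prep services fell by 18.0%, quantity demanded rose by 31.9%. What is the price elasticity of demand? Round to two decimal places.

ε = %ΔQ / %ΔP = (31.9)/(-18.0) = -1.772.

-1.77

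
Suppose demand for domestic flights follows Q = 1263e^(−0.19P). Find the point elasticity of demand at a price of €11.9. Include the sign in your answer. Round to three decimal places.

-2.261

At P = 11.9, Q = 131.663.
dQ/dP = −0.19·1263e^(−0.19P) = −0.19Q = -25.016.
ε = (dQ/dP)(P/Q) = (-25.016)(11.9/131.663).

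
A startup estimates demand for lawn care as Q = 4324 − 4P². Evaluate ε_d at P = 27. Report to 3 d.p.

-4.142

At P = 27, Q = 1408.
dQ/dP = −8P = -216.
ε = (dQ/dP)(P/Q) = (-216)(27/1408).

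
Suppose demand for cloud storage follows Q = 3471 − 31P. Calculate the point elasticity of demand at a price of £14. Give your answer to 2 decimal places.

-0.14

At P = 14, Q = 3037.
dQ/dP = −31.
ε = (dQ/dP)(P/Q) = (-31)(14/3037).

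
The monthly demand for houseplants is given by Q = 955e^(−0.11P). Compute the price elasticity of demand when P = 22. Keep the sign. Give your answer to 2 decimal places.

-2.42

At P = 22, Q = 84.920.
dQ/dP = −0.11·955e^(−0.11P) = −0.11Q = -9.341.
ε = (dQ/dP)(P/Q) = (-9.341)(22/84.920).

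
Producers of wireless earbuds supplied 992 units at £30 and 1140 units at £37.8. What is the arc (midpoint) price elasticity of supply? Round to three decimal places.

0.603

ΔQ = 1140 − 992 = 148; ΔP = 37.8 − 30 = 7.8.
Midpoints: P̄ = 33.90, Q̄ = 1066.0.
ε_s = (ΔQ/ΔP)(P̄/Q̄) = (148/7.8)(33.90/1066.0).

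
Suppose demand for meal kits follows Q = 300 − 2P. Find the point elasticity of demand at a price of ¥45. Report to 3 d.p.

At P = 45, Q = 210.
dQ/dP = −2.
ε = (dQ/dP)(P/Q) = (-2)(45/210).
|ε| < 1, so demand is inelastic at this price.

-0.429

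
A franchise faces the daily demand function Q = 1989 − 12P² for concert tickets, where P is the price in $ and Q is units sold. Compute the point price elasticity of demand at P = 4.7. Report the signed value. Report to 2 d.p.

-0.31

At P = 4.7, Q = 1723.920.
dQ/dP = −24P = -112.800.
ε = (dQ/dP)(P/Q) = (-112.800)(4.7/1723.920).
|ε| < 1, so demand is inelastic at this price.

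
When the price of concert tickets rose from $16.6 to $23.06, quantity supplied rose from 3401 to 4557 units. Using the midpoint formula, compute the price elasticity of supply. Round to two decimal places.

ΔQ = 4557 − 3401 = 1156; ΔP = 23.06 − 16.6 = 6.46.
Midpoints: P̄ = 19.83, Q̄ = 3979.0.
ε_s = (ΔQ/ΔP)(P̄/Q̄) = (1156/6.46)(19.83/3979.0).

0.89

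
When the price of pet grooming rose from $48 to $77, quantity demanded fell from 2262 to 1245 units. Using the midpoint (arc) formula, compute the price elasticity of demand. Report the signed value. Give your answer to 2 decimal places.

-1.25

ΔQ = 1245 − 2262 = -1017; ΔP = 77 − 48 = 29.
Midpoints: P̄ = 62.50, Q̄ = 1753.5.
ε = (ΔQ/ΔP)(P̄/Q̄) = (-1017/29)(62.50/1753.5).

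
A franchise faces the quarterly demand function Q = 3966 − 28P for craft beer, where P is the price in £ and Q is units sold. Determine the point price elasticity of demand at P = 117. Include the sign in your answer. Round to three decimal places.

-4.748

At P = 117, Q = 690.
dQ/dP = −28.
ε = (dQ/dP)(P/Q) = (-28)(117/690).
|ε| > 1, so demand is elastic at this price.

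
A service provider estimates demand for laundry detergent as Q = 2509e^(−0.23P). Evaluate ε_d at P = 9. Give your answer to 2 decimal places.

-2.07

At P = 9, Q = 316.600.
dQ/dP = −0.23·2509e^(−0.23P) = −0.23Q = -72.818.
ε = (dQ/dP)(P/Q) = (-72.818)(9/316.600).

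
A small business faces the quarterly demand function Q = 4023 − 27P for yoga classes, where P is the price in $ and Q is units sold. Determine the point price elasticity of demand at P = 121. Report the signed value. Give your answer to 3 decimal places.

-4.321

At P = 121, Q = 756.
dQ/dP = −27.
ε = (dQ/dP)(P/Q) = (-27)(121/756).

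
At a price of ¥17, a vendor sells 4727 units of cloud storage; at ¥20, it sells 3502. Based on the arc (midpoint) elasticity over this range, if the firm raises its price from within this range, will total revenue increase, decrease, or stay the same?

Arc ε = (-1225/3)(18.50/4114.5) ≈ -1.836.
|ε| = 1.84 > 1, so demand is elastic. A price rise therefore reduces total revenue.

decrease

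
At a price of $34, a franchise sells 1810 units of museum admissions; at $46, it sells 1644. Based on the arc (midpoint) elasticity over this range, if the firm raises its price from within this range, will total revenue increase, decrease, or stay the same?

Arc ε = (-166/12)(40.00/1727.0) ≈ -0.320.
|ε| = 0.32 < 1, so demand is inelastic. A price rise therefore raises total revenue.

increase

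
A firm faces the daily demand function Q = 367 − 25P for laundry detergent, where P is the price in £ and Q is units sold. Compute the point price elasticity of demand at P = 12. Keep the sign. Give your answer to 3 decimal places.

-4.478

At P = 12, Q = 67.
dQ/dP = −25.
ε = (dQ/dP)(P/Q) = (-25)(12/67).
|ε| > 1, so demand is elastic at this price.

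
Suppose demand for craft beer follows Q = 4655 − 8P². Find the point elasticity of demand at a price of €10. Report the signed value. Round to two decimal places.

-0.42

At P = 10, Q = 3855.
dQ/dP = −16P = -160.
ε = (dQ/dP)(P/Q) = (-160)(10/3855).
|ε| < 1, so demand is inelastic at this price.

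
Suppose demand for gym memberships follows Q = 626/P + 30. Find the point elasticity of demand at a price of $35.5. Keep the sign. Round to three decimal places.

At P = 35.5, Q = 47.634.
dQ/dP = −626/P² = -0.497.
ε = (dQ/dP)(P/Q) = (-0.497)(35.5/47.634).
|ε| < 1, so demand is inelastic at this price.

-0.370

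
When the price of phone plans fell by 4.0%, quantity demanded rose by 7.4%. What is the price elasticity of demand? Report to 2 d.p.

ε = %ΔQ / %ΔP = (7.4)/(-4.0) = -1.850.

-1.85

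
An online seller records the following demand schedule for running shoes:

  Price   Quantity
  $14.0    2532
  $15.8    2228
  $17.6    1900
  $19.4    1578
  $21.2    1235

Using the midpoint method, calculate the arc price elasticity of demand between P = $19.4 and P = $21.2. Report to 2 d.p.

At P = 19.4, Q = 1578; at P = 21.2, Q = 1235.
ΔQ = -343, ΔP = 1.8. Midpoints: P̄ = 20.30, Q̄ = 1406.5.
ε = (ΔQ/ΔP)(P̄/Q̄) = (-343/1.8)(20.30/1406.5).

-2.75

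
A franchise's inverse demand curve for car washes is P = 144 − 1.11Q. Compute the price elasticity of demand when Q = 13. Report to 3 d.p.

At Q = 13, P = 144 − 1.11(13) = 129.57.
dP/dQ = −1.11, so dQ/dP = 1/(−1.11) = -0.901.
ε = (dQ/dP)(P/Q) = (-0.901)(129.57/13).

-8.979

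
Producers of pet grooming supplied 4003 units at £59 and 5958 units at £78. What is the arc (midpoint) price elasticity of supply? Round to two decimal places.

1.42

ΔQ = 5958 − 4003 = 1955; ΔP = 78 − 59 = 19.
Midpoints: P̄ = 68.50, Q̄ = 4980.5.
ε_s = (ΔQ/ΔP)(P̄/Q̄) = (1955/19)(68.50/4980.5).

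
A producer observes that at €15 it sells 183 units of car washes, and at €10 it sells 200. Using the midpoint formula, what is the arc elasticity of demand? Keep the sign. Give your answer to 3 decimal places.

ΔQ = 200 − 183 = 17; ΔP = 10 − 15 = -5.
Midpoints: P̄ = 12.50, Q̄ = 191.5.
ε = (ΔQ/ΔP)(P̄/Q̄) = (17/-5)(12.50/191.5).

-0.222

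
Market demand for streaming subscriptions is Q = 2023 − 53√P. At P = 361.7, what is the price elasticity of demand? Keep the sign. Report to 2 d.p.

-0.50

At P = 361.7, Q = 1015.024.
dQ/dP = −53/(2√P) = -1.393.
ε = (dQ/dP)(P/Q) = (-1.393)(361.7/1015.024).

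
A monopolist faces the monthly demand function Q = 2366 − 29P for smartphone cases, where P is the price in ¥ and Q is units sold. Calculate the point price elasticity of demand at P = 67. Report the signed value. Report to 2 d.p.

-4.59

At P = 67, Q = 423.
dQ/dP = −29.
ε = (dQ/dP)(P/Q) = (-29)(67/423).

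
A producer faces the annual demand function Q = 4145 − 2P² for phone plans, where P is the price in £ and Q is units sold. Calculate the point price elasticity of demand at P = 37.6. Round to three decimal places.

At P = 37.6, Q = 1317.480.
dQ/dP = −4P = -150.400.
ε = (dQ/dP)(P/Q) = (-150.400)(37.6/1317.480).
|ε| > 1, so demand is elastic at this price.

-4.292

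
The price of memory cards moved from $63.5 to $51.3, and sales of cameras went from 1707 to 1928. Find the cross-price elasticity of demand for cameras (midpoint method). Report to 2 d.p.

ΔQ_x = 1928 − 1707 = 221; ΔP_y = 51.3 − 63.5 = -12.2.
Midpoints: P̄_y = 57.40, Q̄_x = 1817.5.
ε_xy = (ΔQ_x/ΔP_y)(P̄_y/Q̄_x) = (221/-12.2)(57.40/1817.5).

-0.57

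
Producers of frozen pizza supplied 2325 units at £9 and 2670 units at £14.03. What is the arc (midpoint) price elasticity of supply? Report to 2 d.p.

ΔQ = 2670 − 2325 = 345; ΔP = 14.03 − 9 = 5.03.
Midpoints: P̄ = 11.52, Q̄ = 2497.5.
ε_s = (ΔQ/ΔP)(P̄/Q̄) = (345/5.03)(11.52/2497.5).

0.32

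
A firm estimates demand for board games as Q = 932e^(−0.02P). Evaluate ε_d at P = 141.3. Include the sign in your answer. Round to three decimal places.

-2.826

At P = 141.3, Q = 55.220.
dQ/dP = −0.02·932e^(−0.02P) = −0.02Q = -1.104.
ε = (dQ/dP)(P/Q) = (-1.104)(141.3/55.220).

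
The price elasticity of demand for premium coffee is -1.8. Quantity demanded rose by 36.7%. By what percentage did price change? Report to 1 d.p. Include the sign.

-20.4%

%ΔP ≈ %ΔQ / ε = (36.7%)/(-1.8) = -20.39%.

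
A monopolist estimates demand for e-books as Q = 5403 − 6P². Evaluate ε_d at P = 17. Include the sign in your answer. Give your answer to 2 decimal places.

At P = 17, Q = 3669.
dQ/dP = −12P = -204.
ε = (dQ/dP)(P/Q) = (-204)(17/3669).

-0.95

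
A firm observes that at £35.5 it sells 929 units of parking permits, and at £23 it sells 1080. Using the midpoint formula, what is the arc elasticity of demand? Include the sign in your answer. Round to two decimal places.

-0.35

ΔQ = 1080 − 929 = 151; ΔP = 23 − 35.5 = -12.5.
Midpoints: P̄ = 29.25, Q̄ = 1004.5.
ε = (ΔQ/ΔP)(P̄/Q̄) = (151/-12.5)(29.25/1004.5).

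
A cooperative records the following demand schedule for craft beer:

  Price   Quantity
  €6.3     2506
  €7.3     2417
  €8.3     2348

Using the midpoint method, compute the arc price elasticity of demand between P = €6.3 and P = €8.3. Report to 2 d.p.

At P = 6.3, Q = 2506; at P = 8.3, Q = 2348.
ΔQ = -158, ΔP = 2.0. Midpoints: P̄ = 7.30, Q̄ = 2427.0.
ε = (ΔQ/ΔP)(P̄/Q̄) = (-158/2.0)(7.30/2427.0).

-0.24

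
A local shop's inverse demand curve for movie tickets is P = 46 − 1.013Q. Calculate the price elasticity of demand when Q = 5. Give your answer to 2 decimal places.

At Q = 5, P = 46 − 1.013(5) = 40.94.
dP/dQ = −1.013, so dQ/dP = 1/(−1.013) = -0.987.
ε = (dQ/dP)(P/Q) = (-0.987)(40.94/5).

-8.08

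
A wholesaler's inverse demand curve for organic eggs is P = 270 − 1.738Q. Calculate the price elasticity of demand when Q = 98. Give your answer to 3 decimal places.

-0.585

At Q = 98, P = 270 − 1.738(98) = 99.68.
dP/dQ = −1.738, so dQ/dP = 1/(−1.738) = -0.575.
ε = (dQ/dP)(P/Q) = (-0.575)(99.68/98).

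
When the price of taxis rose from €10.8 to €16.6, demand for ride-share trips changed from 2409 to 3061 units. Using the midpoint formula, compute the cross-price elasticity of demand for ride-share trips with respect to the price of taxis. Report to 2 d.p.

ΔQ_x = 3061 − 2409 = 652; ΔP_y = 16.6 − 10.8 = 5.8.
Midpoints: P̄_y = 13.70, Q̄_x = 2735.0.
ε_xy = (ΔQ_x/ΔP_y)(P̄_y/Q̄_x) = (652/5.8)(13.70/2735.0).

0.56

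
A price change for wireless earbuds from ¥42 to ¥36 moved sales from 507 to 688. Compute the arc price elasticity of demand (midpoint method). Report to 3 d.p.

-1.969

ΔQ = 688 − 507 = 181; ΔP = 36 − 42 = -6.
Midpoints: P̄ = 39.00, Q̄ = 597.5.
ε = (ΔQ/ΔP)(P̄/Q̄) = (181/-6)(39.00/597.5).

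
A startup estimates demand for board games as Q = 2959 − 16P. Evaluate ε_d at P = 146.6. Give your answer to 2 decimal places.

-3.82

At P = 146.6, Q = 613.400.
dQ/dP = −16.
ε = (dQ/dP)(P/Q) = (-16)(146.6/613.400).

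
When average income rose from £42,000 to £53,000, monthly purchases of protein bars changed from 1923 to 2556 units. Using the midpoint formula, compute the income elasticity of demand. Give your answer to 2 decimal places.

ΔQ = 633, ΔI = 11000. Midpoints: Ī = 47,500, Q̄ = 2239.5.
ε_I = (ΔQ/ΔI)(Ī/Q̄) = (633/11000)(47500/2239.5).
ε_I > 0, so the good is normal.

1.22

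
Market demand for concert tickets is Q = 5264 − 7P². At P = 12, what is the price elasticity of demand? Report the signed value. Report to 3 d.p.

At P = 12, Q = 4256.
dQ/dP = −14P = -168.
ε = (dQ/dP)(P/Q) = (-168)(12/4256).

-0.474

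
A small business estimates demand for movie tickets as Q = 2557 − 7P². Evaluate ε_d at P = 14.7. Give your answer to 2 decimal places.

At P = 14.7, Q = 1044.370.
dQ/dP = −14P = -205.800.
ε = (dQ/dP)(P/Q) = (-205.800)(14.7/1044.370).

-2.90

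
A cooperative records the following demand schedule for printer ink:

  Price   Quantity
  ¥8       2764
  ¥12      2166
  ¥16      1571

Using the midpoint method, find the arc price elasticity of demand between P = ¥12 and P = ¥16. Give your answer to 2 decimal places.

At P = 12, Q = 2166; at P = 16, Q = 1571.
ΔQ = -595, ΔP = 4. Midpoints: P̄ = 14.00, Q̄ = 1868.5.
ε = (ΔQ/ΔP)(P̄/Q̄) = (-595/4)(14.00/1868.5).

-1.11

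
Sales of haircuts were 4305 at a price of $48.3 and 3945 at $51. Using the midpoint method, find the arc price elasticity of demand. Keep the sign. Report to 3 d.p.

-1.605

ΔQ = 3945 − 4305 = -360; ΔP = 51 − 48.3 = 2.7.
Midpoints: P̄ = 49.65, Q̄ = 4125.0.
ε = (ΔQ/ΔP)(P̄/Q̄) = (-360/2.7)(49.65/4125.0).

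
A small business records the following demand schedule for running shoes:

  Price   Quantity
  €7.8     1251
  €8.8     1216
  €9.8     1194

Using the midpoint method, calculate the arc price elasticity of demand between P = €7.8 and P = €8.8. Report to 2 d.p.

At P = 7.8, Q = 1251; at P = 8.8, Q = 1216.
ΔQ = -35, ΔP = 1.0. Midpoints: P̄ = 8.30, Q̄ = 1233.5.
ε = (ΔQ/ΔP)(P̄/Q̄) = (-35/1.0)(8.30/1233.5).

-0.24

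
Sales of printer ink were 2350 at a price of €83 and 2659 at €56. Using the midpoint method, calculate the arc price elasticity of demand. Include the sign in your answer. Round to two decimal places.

-0.32

ΔQ = 2659 − 2350 = 309; ΔP = 56 − 83 = -27.
Midpoints: P̄ = 69.50, Q̄ = 2504.5.
ε = (ΔQ/ΔP)(P̄/Q̄) = (309/-27)(69.50/2504.5).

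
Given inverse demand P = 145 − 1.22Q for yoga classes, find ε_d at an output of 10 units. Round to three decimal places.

At Q = 10, P = 145 − 1.22(10) = 132.80.
dP/dQ = −1.22, so dQ/dP = 1/(−1.22) = -0.820.
ε = (dQ/dP)(P/Q) = (-0.820)(132.80/10).

-10.885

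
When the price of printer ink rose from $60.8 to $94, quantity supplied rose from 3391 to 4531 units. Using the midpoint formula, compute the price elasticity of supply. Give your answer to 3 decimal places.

ΔQ = 4531 − 3391 = 1140; ΔP = 94 − 60.8 = 33.2.
Midpoints: P̄ = 77.40, Q̄ = 3961.0.
ε_s = (ΔQ/ΔP)(P̄/Q̄) = (1140/33.2)(77.40/3961.0).

0.671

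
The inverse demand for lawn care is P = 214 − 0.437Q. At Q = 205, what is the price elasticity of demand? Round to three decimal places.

-1.389

At Q = 205, P = 214 − 0.437(205) = 124.42.
dP/dQ = −0.437, so dQ/dP = 1/(−0.437) = -2.288.
ε = (dQ/dP)(P/Q) = (-2.288)(124.42/205).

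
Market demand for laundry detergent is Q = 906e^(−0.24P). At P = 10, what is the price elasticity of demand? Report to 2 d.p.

At P = 10, Q = 82.190.
dQ/dP = −0.24·906e^(−0.24P) = −0.24Q = -19.726.
ε = (dQ/dP)(P/Q) = (-19.726)(10/82.190).

-2.40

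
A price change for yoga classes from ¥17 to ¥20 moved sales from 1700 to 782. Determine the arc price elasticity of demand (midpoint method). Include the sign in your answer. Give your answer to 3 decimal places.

-4.562

ΔQ = 782 − 1700 = -918; ΔP = 20 − 17 = 3.
Midpoints: P̄ = 18.50, Q̄ = 1241.0.
ε = (ΔQ/ΔP)(P̄/Q̄) = (-918/3)(18.50/1241.0).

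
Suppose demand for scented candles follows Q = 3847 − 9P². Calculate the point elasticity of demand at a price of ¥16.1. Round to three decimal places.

At P = 16.1, Q = 1514.110.
dQ/dP = −18P = -289.800.
ε = (dQ/dP)(P/Q) = (-289.800)(16.1/1514.110).
|ε| > 1, so demand is elastic at this price.

-3.082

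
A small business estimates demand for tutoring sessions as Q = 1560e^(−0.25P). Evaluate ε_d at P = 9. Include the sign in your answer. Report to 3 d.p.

At P = 9, Q = 164.423.
dQ/dP = −0.25·1560e^(−0.25P) = −0.25Q = -41.106.
ε = (dQ/dP)(P/Q) = (-41.106)(9/164.423).

-2.250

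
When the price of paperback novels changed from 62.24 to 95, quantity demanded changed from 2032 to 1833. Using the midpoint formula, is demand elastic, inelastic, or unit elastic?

Arc ε ≈ -0.247.
|ε| = 0.25 < 1.

inelastic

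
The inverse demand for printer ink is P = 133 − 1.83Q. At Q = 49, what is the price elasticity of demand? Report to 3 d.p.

At Q = 49, P = 133 − 1.83(49) = 43.33.
dP/dQ = −1.83, so dQ/dP = 1/(−1.83) = -0.546.
ε = (dQ/dP)(P/Q) = (-0.546)(43.33/49).

-0.483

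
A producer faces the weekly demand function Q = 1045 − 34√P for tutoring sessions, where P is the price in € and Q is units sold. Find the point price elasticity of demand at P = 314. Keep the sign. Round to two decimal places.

-0.68

At P = 314, Q = 442.518.
dQ/dP = −34/(2√P) = -0.959.
ε = (dQ/dP)(P/Q) = (-0.959)(314/442.518).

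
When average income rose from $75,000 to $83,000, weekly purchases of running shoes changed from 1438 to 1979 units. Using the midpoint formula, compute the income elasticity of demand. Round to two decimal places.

3.13

ΔQ = 541, ΔI = 8000. Midpoints: Ī = 79,000, Q̄ = 1708.5.
ε_I = (ΔQ/ΔI)(Ī/Q̄) = (541/8000)(79000/1708.5).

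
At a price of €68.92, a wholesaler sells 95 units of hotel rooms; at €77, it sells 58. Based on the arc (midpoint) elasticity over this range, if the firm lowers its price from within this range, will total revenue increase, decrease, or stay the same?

Arc ε = (-37/8.08)(72.96/76.5) ≈ -4.367.
|ε| = 4.37 > 1, so demand is elastic. A price cut therefore raises total revenue.

increase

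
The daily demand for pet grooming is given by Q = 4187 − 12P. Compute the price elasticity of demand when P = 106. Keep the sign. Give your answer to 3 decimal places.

-0.436

At P = 106, Q = 2915.
dQ/dP = −12.
ε = (dQ/dP)(P/Q) = (-12)(106/2915).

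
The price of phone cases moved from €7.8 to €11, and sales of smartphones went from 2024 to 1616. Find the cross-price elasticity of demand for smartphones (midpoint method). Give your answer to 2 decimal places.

ΔQ_x = 1616 − 2024 = -408; ΔP_y = 11 − 7.8 = 3.2.
Midpoints: P̄_y = 9.40, Q̄_x = 1820.0.
ε_xy = (ΔQ_x/ΔP_y)(P̄_y/Q̄_x) = (-408/3.2)(9.40/1820.0).
ε_xy < 0, so the goods are complements.

-0.66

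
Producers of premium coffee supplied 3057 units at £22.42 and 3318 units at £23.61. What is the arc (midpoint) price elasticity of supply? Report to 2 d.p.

ΔQ = 3318 − 3057 = 261; ΔP = 23.61 − 22.42 = 1.19.
Midpoints: P̄ = 23.02, Q̄ = 3187.5.
ε_s = (ΔQ/ΔP)(P̄/Q̄) = (261/1.19)(23.02/3187.5).

1.58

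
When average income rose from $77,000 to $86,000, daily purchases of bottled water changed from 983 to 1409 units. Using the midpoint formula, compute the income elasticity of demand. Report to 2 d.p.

ΔQ = 426, ΔI = 9000. Midpoints: Ī = 81,500, Q̄ = 1196.0.
ε_I = (ΔQ/ΔI)(Ī/Q̄) = (426/9000)(81500/1196.0).
ε_I > 0, so the good is normal.

3.23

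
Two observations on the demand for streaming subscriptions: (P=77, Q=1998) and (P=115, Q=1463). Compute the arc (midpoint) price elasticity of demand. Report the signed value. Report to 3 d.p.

-0.781

ΔQ = 1463 − 1998 = -535; ΔP = 115 − 77 = 38.
Midpoints: P̄ = 96.00, Q̄ = 1730.5.
ε = (ΔQ/ΔP)(P̄/Q̄) = (-535/38)(96.00/1730.5).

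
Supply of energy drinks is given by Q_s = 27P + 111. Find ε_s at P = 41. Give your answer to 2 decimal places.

0.91

At P = 41, Q_s = 1218.
dQ_s/dP = 27.
ε_s = (dQ_s/dP)(P/Q_s) = (27)(41/1218).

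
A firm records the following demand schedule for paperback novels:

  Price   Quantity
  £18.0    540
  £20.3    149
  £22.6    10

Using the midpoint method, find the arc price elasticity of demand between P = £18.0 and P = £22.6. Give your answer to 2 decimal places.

At P = 18.0, Q = 540; at P = 22.6, Q = 10.
ΔQ = -530, ΔP = 4.6. Midpoints: P̄ = 20.30, Q̄ = 275.0.
ε = (ΔQ/ΔP)(P̄/Q̄) = (-530/4.6)(20.30/275.0).

-8.51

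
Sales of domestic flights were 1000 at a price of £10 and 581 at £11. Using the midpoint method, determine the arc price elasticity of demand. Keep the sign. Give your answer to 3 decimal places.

ΔQ = 581 − 1000 = -419; ΔP = 11 − 10 = 1.
Midpoints: P̄ = 10.50, Q̄ = 790.5.
ε = (ΔQ/ΔP)(P̄/Q̄) = (-419/1)(10.50/790.5).

-5.565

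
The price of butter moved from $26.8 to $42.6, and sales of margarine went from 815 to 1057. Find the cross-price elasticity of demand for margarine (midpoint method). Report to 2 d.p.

0.57

ΔQ_x = 1057 − 815 = 242; ΔP_y = 42.6 − 26.8 = 15.8.
Midpoints: P̄_y = 34.70, Q̄_x = 936.0.
ε_xy = (ΔQ_x/ΔP_y)(P̄_y/Q̄_x) = (242/15.8)(34.70/936.0).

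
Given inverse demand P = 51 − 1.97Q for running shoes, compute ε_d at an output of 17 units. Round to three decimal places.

-0.523

At Q = 17, P = 51 − 1.97(17) = 17.51.
dP/dQ = −1.97, so dQ/dP = 1/(−1.97) = -0.508.
ε = (dQ/dP)(P/Q) = (-0.508)(17.51/17).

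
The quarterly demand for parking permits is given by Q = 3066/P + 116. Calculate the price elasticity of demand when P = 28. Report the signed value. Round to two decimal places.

-0.49

At P = 28, Q = 225.500.
dQ/dP = −3066/P² = -3.911.
ε = (dQ/dP)(P/Q) = (-3.911)(28/225.500).
|ε| < 1, so demand is inelastic at this price.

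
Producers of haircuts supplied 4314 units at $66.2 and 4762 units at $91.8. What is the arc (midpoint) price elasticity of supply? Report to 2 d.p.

0.30

ΔQ = 4762 − 4314 = 448; ΔP = 91.8 − 66.2 = 25.6.
Midpoints: P̄ = 79.00, Q̄ = 4538.0.
ε_s = (ΔQ/ΔP)(P̄/Q̄) = (448/25.6)(79.00/4538.0).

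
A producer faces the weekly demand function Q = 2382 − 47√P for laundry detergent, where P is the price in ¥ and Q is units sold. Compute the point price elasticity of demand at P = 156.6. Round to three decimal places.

-0.164

At P = 156.6, Q = 1793.842.
dQ/dP = −47/(2√P) = -1.878.
ε = (dQ/dP)(P/Q) = (-1.878)(156.6/1793.842).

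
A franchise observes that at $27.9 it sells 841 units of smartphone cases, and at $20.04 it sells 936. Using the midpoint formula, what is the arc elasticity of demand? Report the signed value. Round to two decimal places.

ΔQ = 936 − 841 = 95; ΔP = 20.04 − 27.9 = -7.86.
Midpoints: P̄ = 23.97, Q̄ = 888.5.
ε = (ΔQ/ΔP)(P̄/Q̄) = (95/-7.86)(23.97/888.5).

-0.33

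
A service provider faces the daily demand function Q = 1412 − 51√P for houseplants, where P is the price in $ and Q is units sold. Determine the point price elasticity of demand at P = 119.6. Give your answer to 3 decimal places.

At P = 119.6, Q = 854.255.
dQ/dP = −51/(2√P) = -2.332.
ε = (dQ/dP)(P/Q) = (-2.332)(119.6/854.255).

-0.326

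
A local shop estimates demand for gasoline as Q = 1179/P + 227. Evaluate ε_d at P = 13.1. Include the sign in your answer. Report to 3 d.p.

At P = 13.1, Q = 317.
dQ/dP = −1179/P² = -6.870.
ε = (dQ/dP)(P/Q) = (-6.870)(13.1/317).

-0.284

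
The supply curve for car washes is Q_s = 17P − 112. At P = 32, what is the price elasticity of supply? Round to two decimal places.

At P = 32, Q_s = 432.
dQ_s/dP = 17.
ε_s = (dQ_s/dP)(P/Q_s) = (17)(32/432).

1.26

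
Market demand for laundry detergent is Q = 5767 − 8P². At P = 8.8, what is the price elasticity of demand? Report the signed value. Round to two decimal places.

-0.24

At P = 8.8, Q = 5147.480.
dQ/dP = −16P = -140.800.
ε = (dQ/dP)(P/Q) = (-140.800)(8.8/5147.480).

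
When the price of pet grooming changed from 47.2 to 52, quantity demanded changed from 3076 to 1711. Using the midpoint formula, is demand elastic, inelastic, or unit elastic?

elastic

Arc ε ≈ -5.893.
|ε| = 5.89 > 1.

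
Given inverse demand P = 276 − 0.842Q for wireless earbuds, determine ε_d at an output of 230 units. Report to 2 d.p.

-0.43

At Q = 230, P = 276 − 0.842(230) = 82.34.
dP/dQ = −0.842, so dQ/dP = 1/(−0.842) = -1.188.
ε = (dQ/dP)(P/Q) = (-1.188)(82.34/230).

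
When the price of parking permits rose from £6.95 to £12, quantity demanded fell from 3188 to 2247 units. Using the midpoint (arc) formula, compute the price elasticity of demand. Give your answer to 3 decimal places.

-0.650

ΔQ = 2247 − 3188 = -941; ΔP = 12 − 6.95 = 5.05.
Midpoints: P̄ = 9.47, Q̄ = 2717.5.
ε = (ΔQ/ΔP)(P̄/Q̄) = (-941/5.05)(9.47/2717.5).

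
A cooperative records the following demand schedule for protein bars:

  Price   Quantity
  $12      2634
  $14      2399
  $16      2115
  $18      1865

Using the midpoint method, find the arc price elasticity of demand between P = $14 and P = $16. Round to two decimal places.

At P = 14, Q = 2399; at P = 16, Q = 2115.
ΔQ = -284, ΔP = 2. Midpoints: P̄ = 15.00, Q̄ = 2257.0.
ε = (ΔQ/ΔP)(P̄/Q̄) = (-284/2)(15.00/2257.0).

-0.94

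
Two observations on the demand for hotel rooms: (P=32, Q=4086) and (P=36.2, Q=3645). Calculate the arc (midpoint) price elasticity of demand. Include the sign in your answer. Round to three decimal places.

-0.926

ΔQ = 3645 − 4086 = -441; ΔP = 36.2 − 32 = 4.2.
Midpoints: P̄ = 34.10, Q̄ = 3865.5.
ε = (ΔQ/ΔP)(P̄/Q̄) = (-441/4.2)(34.10/3865.5).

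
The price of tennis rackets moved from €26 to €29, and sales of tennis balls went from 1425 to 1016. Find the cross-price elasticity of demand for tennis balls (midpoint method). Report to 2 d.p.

-3.07

ΔQ_x = 1016 − 1425 = -409; ΔP_y = 29 − 26 = 3.
Midpoints: P̄_y = 27.50, Q̄_x = 1220.5.
ε_xy = (ΔQ_x/ΔP_y)(P̄_y/Q̄_x) = (-409/3)(27.50/1220.5).
ε_xy < 0, so the goods are complements.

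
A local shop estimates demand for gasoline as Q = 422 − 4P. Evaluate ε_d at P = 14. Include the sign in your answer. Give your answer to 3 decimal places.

At P = 14, Q = 366.
dQ/dP = −4.
ε = (dQ/dP)(P/Q) = (-4)(14/366).
|ε| < 1, so demand is inelastic at this price.

-0.153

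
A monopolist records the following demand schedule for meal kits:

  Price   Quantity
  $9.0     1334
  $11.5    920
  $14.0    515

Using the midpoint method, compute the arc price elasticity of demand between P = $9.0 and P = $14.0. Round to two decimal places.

-2.04

At P = 9.0, Q = 1334; at P = 14.0, Q = 515.
ΔQ = -819, ΔP = 5.0. Midpoints: P̄ = 11.50, Q̄ = 924.5.
ε = (ΔQ/ΔP)(P̄/Q̄) = (-819/5.0)(11.50/924.5).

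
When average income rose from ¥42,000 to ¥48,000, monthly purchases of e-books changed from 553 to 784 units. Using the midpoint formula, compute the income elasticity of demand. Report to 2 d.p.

ΔQ = 231, ΔI = 6000. Midpoints: Ī = 45,000, Q̄ = 668.5.
ε_I = (ΔQ/ΔI)(Ī/Q̄) = (231/6000)(45000/668.5).

2.59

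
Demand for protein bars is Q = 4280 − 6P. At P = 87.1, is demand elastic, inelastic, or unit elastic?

Q = 3757.400, dQ/dP = -6.
ε = (dQ/dP)(P/Q) ≈ -0.139.
|ε| = 0.14 < 1.

inelastic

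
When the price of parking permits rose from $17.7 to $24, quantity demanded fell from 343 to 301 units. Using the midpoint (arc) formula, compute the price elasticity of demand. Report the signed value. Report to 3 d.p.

ΔQ = 301 − 343 = -42; ΔP = 24 − 17.7 = 6.3.
Midpoints: P̄ = 20.85, Q̄ = 322.0.
ε = (ΔQ/ΔP)(P̄/Q̄) = (-42/6.3)(20.85/322.0).

-0.432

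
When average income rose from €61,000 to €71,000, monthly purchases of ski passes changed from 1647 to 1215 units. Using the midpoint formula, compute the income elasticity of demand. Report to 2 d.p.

-1.99

ΔQ = -432, ΔI = 10000. Midpoints: Ī = 66,000, Q̄ = 1431.0.
ε_I = (ΔQ/ΔI)(Ī/Q̄) = (-432/10000)(66000/1431.0).
ε_I < 0, so the good is inferior.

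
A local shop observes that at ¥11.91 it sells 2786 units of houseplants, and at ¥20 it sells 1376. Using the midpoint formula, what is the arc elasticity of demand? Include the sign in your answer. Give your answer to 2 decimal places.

-1.34

ΔQ = 1376 − 2786 = -1410; ΔP = 20 − 11.91 = 8.09.
Midpoints: P̄ = 15.96, Q̄ = 2081.0.
ε = (ΔQ/ΔP)(P̄/Q̄) = (-1410/8.09)(15.96/2081.0).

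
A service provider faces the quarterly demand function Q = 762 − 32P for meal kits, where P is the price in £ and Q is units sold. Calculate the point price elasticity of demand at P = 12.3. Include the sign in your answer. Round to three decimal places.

-1.068

At P = 12.3, Q = 368.400.
dQ/dP = −32.
ε = (dQ/dP)(P/Q) = (-32)(12.3/368.400).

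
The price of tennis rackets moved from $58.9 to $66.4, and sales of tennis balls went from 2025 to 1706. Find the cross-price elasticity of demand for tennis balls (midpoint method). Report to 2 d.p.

ΔQ_x = 1706 − 2025 = -319; ΔP_y = 66.4 − 58.9 = 7.5.
Midpoints: P̄_y = 62.65, Q̄_x = 1865.5.
ε_xy = (ΔQ_x/ΔP_y)(P̄_y/Q̄_x) = (-319/7.5)(62.65/1865.5).
ε_xy < 0, so the goods are complements.

-1.43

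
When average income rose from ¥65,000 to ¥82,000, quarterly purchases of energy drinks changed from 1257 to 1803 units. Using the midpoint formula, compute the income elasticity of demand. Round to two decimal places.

1.54

ΔQ = 546, ΔI = 17000. Midpoints: Ī = 73,500, Q̄ = 1530.0.
ε_I = (ΔQ/ΔI)(Ī/Q̄) = (546/17000)(73500/1530.0).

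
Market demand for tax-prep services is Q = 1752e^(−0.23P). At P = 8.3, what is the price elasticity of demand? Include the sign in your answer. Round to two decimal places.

-1.91

At P = 8.3, Q = 259.696.
dQ/dP = −0.23·1752e^(−0.23P) = −0.23Q = -59.730.
ε = (dQ/dP)(P/Q) = (-59.730)(8.3/259.696).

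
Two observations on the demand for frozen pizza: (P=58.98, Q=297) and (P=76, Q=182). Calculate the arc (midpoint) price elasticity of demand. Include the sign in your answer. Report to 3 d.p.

ΔQ = 182 − 297 = -115; ΔP = 76 − 58.98 = 17.02.
Midpoints: P̄ = 67.49, Q̄ = 239.5.
ε = (ΔQ/ΔP)(P̄/Q̄) = (-115/17.02)(67.49/239.5).

-1.904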